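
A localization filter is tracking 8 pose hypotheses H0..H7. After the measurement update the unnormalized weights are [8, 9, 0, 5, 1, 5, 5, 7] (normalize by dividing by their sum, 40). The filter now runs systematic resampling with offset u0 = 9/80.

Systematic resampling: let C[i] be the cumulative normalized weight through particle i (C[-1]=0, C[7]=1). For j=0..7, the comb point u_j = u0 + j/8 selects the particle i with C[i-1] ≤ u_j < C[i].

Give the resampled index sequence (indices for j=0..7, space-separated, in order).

C = [1/5, 17/40, 17/40, 11/20, 23/40, 7/10, 33/40, 1]
j=0: u_0=9/80 ∈ [0, 1/5) → index 0
j=1: u_1=19/80 ∈ [1/5, 17/40) → index 1
j=2: u_2=29/80 ∈ [1/5, 17/40) → index 1
j=3: u_3=39/80 ∈ [17/40, 11/20) → index 3
j=4: u_4=49/80 ∈ [23/40, 7/10) → index 5
j=5: u_5=59/80 ∈ [7/10, 33/40) → index 6
j=6: u_6=69/80 ∈ [33/40, 1) → index 7
j=7: u_7=79/80 ∈ [33/40, 1) → index 7

0 1 1 3 5 6 7 7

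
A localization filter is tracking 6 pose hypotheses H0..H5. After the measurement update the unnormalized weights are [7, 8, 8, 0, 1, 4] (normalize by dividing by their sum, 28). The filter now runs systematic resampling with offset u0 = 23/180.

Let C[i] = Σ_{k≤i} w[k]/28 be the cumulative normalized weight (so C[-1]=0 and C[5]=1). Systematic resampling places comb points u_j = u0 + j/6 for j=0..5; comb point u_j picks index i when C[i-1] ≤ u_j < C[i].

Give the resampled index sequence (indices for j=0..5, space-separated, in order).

0 1 1 2 2 5

C = [1/4, 15/28, 23/28, 23/28, 6/7, 1]
j=0: u_0=23/180 ∈ [0, 1/4) → index 0
j=1: u_1=53/180 ∈ [1/4, 15/28) → index 1
j=2: u_2=83/180 ∈ [1/4, 15/28) → index 1
j=3: u_3=113/180 ∈ [15/28, 23/28) → index 2
j=4: u_4=143/180 ∈ [15/28, 23/28) → index 2
j=5: u_5=173/180 ∈ [6/7, 1) → index 5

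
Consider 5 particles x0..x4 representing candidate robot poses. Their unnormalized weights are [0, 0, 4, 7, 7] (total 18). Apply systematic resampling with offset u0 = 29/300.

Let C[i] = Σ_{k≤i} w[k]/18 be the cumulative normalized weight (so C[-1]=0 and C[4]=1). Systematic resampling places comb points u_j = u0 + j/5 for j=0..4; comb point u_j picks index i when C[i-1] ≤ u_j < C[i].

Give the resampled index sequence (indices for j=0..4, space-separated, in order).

2 3 3 4 4

C = [0, 0, 2/9, 11/18, 1]
j=0: u_0=29/300 ∈ [0, 2/9) → index 2
j=1: u_1=89/300 ∈ [2/9, 11/18) → index 3
j=2: u_2=149/300 ∈ [2/9, 11/18) → index 3
j=3: u_3=209/300 ∈ [11/18, 1) → index 4
j=4: u_4=269/300 ∈ [11/18, 1) → index 4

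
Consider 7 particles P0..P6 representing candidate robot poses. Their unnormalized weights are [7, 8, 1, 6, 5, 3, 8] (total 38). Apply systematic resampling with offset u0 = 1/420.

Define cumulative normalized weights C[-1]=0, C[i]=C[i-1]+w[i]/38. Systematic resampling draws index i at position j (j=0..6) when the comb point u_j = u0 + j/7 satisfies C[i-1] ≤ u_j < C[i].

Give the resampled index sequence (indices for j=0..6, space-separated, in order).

0 0 1 3 3 5 6

C = [7/38, 15/38, 8/19, 11/19, 27/38, 15/19, 1]
j=0: u_0=1/420 ∈ [0, 7/38) → index 0
j=1: u_1=61/420 ∈ [0, 7/38) → index 0
j=2: u_2=121/420 ∈ [7/38, 15/38) → index 1
j=3: u_3=181/420 ∈ [8/19, 11/19) → index 3
j=4: u_4=241/420 ∈ [8/19, 11/19) → index 3
j=5: u_5=43/60 ∈ [27/38, 15/19) → index 5
j=6: u_6=361/420 ∈ [15/19, 1) → index 6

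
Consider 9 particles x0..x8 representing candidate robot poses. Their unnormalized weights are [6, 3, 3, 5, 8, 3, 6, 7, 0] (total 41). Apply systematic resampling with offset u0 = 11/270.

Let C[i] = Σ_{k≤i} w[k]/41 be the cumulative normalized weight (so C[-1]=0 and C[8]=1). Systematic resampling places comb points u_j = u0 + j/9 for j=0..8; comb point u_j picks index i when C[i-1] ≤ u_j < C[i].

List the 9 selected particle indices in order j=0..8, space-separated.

C = [6/41, 9/41, 12/41, 17/41, 25/41, 28/41, 34/41, 1, 1]
j=0: u_0=11/270 ∈ [0, 6/41) → index 0
j=1: u_1=41/270 ∈ [6/41, 9/41) → index 1
j=2: u_2=71/270 ∈ [9/41, 12/41) → index 2
j=3: u_3=101/270 ∈ [12/41, 17/41) → index 3
j=4: u_4=131/270 ∈ [17/41, 25/41) → index 4
j=5: u_5=161/270 ∈ [17/41, 25/41) → index 4
j=6: u_6=191/270 ∈ [28/41, 34/41) → index 6
j=7: u_7=221/270 ∈ [28/41, 34/41) → index 6
j=8: u_8=251/270 ∈ [34/41, 1) → index 7

0 1 2 3 4 4 6 6 7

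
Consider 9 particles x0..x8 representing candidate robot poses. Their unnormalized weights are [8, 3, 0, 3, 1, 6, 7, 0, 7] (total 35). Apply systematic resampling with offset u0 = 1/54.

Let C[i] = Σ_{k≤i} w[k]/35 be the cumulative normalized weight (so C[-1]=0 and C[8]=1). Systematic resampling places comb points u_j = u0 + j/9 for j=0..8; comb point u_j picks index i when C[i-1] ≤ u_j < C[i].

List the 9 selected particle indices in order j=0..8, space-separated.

0 0 1 3 5 5 6 6 8

C = [8/35, 11/35, 11/35, 2/5, 3/7, 3/5, 4/5, 4/5, 1]
j=0: u_0=1/54 ∈ [0, 8/35) → index 0
j=1: u_1=7/54 ∈ [0, 8/35) → index 0
j=2: u_2=13/54 ∈ [8/35, 11/35) → index 1
j=3: u_3=19/54 ∈ [11/35, 2/5) → index 3
j=4: u_4=25/54 ∈ [3/7, 3/5) → index 5
j=5: u_5=31/54 ∈ [3/7, 3/5) → index 5
j=6: u_6=37/54 ∈ [3/5, 4/5) → index 6
j=7: u_7=43/54 ∈ [3/5, 4/5) → index 6
j=8: u_8=49/54 ∈ [4/5, 1) → index 8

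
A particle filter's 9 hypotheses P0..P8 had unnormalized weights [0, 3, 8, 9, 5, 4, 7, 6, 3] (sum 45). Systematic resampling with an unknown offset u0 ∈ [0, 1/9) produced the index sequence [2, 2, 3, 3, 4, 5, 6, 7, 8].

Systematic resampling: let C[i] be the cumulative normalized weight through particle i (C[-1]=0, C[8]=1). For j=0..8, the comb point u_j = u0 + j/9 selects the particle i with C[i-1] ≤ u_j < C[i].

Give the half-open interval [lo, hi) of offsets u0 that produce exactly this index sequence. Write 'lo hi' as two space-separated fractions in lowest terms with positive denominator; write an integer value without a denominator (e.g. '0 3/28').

C = [0, 1/15, 11/45, 4/9, 5/9, 29/45, 4/5, 14/15, 1]
j=0 picked index 2: u0 ∈ [1/15, 11/45)
j=1 picked index 2: u0 ∈ [-2/45, 2/15)
j=2 picked index 3: u0 ∈ [1/45, 2/9)
j=3 picked index 3: u0 ∈ [-4/45, 1/9)
j=4 picked index 4: u0 ∈ [0, 1/9)
j=5 picked index 5: u0 ∈ [0, 4/45)
j=6 picked index 6: u0 ∈ [-1/45, 2/15)
j=7 picked index 7: u0 ∈ [1/45, 7/45)
j=8 picked index 8: u0 ∈ [2/45, 1/9)
intersection: [1/15, 4/45)

1/15 4/45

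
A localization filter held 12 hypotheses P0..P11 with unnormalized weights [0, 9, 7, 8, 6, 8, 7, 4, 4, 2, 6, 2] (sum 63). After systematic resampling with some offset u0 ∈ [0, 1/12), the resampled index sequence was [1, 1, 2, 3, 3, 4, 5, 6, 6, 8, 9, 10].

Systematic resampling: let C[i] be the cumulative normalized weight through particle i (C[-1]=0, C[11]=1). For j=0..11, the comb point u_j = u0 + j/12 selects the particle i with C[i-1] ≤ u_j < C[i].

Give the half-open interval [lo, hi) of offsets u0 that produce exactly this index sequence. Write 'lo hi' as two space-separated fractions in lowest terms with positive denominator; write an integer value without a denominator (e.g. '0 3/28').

C = [0, 1/7, 16/63, 8/21, 10/21, 38/63, 5/7, 7/9, 53/63, 55/63, 61/63, 1]
j=0 picked index 1: u0 ∈ [0, 1/7)
j=1 picked index 1: u0 ∈ [-1/12, 5/84)
j=2 picked index 2: u0 ∈ [-1/42, 11/126)
j=3 picked index 3: u0 ∈ [1/252, 11/84)
j=4 picked index 3: u0 ∈ [-5/63, 1/21)
j=5 picked index 4: u0 ∈ [-1/28, 5/84)
j=6 picked index 5: u0 ∈ [-1/42, 13/126)
j=7 picked index 6: u0 ∈ [5/252, 11/84)
j=8 picked index 6: u0 ∈ [-4/63, 1/21)
j=9 picked index 8: u0 ∈ [1/36, 23/252)
j=10 picked index 9: u0 ∈ [1/126, 5/126)
j=11 picked index 10: u0 ∈ [-11/252, 13/252)
intersection: [1/36, 5/126)

1/36 5/126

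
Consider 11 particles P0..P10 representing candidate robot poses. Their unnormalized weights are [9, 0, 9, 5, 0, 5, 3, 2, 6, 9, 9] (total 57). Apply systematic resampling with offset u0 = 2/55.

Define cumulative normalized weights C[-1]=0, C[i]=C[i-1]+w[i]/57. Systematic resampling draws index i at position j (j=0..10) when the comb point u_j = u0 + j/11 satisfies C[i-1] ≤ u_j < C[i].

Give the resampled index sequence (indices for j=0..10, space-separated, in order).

0 0 2 2 3 5 8 8 9 10 10

C = [3/19, 3/19, 6/19, 23/57, 23/57, 28/57, 31/57, 11/19, 13/19, 16/19, 1]
j=0: u_0=2/55 ∈ [0, 3/19) → index 0
j=1: u_1=7/55 ∈ [0, 3/19) → index 0
j=2: u_2=12/55 ∈ [3/19, 6/19) → index 2
j=3: u_3=17/55 ∈ [3/19, 6/19) → index 2
j=4: u_4=2/5 ∈ [6/19, 23/57) → index 3
j=5: u_5=27/55 ∈ [23/57, 28/57) → index 5
j=6: u_6=32/55 ∈ [11/19, 13/19) → index 8
j=7: u_7=37/55 ∈ [11/19, 13/19) → index 8
j=8: u_8=42/55 ∈ [13/19, 16/19) → index 9
j=9: u_9=47/55 ∈ [16/19, 1) → index 10
j=10: u_10=52/55 ∈ [16/19, 1) → index 10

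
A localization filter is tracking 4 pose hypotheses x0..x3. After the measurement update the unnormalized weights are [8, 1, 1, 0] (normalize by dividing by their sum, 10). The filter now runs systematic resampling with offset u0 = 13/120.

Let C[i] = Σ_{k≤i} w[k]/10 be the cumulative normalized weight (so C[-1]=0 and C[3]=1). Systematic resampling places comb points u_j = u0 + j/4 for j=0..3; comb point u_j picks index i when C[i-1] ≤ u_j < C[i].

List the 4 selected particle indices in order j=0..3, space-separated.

C = [4/5, 9/10, 1, 1]
j=0: u_0=13/120 ∈ [0, 4/5) → index 0
j=1: u_1=43/120 ∈ [0, 4/5) → index 0
j=2: u_2=73/120 ∈ [0, 4/5) → index 0
j=3: u_3=103/120 ∈ [4/5, 9/10) → index 1

0 0 0 1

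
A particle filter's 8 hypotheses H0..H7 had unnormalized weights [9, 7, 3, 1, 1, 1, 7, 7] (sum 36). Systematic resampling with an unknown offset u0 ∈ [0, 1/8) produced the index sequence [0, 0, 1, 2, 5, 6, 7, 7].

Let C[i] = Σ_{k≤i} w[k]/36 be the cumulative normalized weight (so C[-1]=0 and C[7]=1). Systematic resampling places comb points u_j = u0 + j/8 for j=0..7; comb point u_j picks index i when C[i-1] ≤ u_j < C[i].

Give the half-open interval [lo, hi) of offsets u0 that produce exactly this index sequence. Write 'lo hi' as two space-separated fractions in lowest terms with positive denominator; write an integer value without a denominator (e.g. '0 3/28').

C = [1/4, 4/9, 19/36, 5/9, 7/12, 11/18, 29/36, 1]
j=0 picked index 0: u0 ∈ [0, 1/4)
j=1 picked index 0: u0 ∈ [-1/8, 1/8)
j=2 picked index 1: u0 ∈ [0, 7/36)
j=3 picked index 2: u0 ∈ [5/72, 11/72)
j=4 picked index 5: u0 ∈ [1/12, 1/9)
j=5 picked index 6: u0 ∈ [-1/72, 13/72)
j=6 picked index 7: u0 ∈ [1/18, 1/4)
j=7 picked index 7: u0 ∈ [-5/72, 1/8)
intersection: [1/12, 1/9)

1/12 1/9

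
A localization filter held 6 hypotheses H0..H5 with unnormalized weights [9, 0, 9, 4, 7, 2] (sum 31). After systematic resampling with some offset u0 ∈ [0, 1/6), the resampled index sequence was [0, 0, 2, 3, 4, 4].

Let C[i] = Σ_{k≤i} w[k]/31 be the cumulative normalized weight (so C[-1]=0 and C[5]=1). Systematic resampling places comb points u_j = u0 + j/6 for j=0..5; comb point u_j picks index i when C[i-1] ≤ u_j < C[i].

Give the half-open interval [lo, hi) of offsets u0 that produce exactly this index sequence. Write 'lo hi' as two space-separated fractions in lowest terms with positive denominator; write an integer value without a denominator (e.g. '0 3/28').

C = [9/31, 9/31, 18/31, 22/31, 29/31, 1]
j=0 picked index 0: u0 ∈ [0, 9/31)
j=1 picked index 0: u0 ∈ [-1/6, 23/186)
j=2 picked index 2: u0 ∈ [-4/93, 23/93)
j=3 picked index 3: u0 ∈ [5/62, 13/62)
j=4 picked index 4: u0 ∈ [4/93, 25/93)
j=5 picked index 4: u0 ∈ [-23/186, 19/186)
intersection: [5/62, 19/186)

5/62 19/186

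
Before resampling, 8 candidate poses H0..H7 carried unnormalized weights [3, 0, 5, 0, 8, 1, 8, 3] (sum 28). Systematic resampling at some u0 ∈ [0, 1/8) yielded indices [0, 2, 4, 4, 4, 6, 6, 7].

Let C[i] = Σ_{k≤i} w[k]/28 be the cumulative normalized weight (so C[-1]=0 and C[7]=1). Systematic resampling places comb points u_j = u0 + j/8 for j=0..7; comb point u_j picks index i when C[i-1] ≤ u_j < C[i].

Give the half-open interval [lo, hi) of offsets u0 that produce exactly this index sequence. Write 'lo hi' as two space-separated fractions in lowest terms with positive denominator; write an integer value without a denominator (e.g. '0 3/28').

C = [3/28, 3/28, 2/7, 2/7, 4/7, 17/28, 25/28, 1]
j=0 picked index 0: u0 ∈ [0, 3/28)
j=1 picked index 2: u0 ∈ [-1/56, 9/56)
j=2 picked index 4: u0 ∈ [1/28, 9/28)
j=3 picked index 4: u0 ∈ [-5/56, 11/56)
j=4 picked index 4: u0 ∈ [-3/14, 1/14)
j=5 picked index 6: u0 ∈ [-1/56, 15/56)
j=6 picked index 6: u0 ∈ [-1/7, 1/7)
j=7 picked index 7: u0 ∈ [1/56, 1/8)
intersection: [1/28, 1/14)

1/28 1/14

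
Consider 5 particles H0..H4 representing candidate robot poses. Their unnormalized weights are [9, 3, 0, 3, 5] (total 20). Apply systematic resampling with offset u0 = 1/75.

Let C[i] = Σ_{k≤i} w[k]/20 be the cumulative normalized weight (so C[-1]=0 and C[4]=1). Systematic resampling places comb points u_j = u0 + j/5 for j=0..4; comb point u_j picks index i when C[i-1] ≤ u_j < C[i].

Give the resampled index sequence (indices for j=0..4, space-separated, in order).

0 0 0 3 4

C = [9/20, 3/5, 3/5, 3/4, 1]
j=0: u_0=1/75 ∈ [0, 9/20) → index 0
j=1: u_1=16/75 ∈ [0, 9/20) → index 0
j=2: u_2=31/75 ∈ [0, 9/20) → index 0
j=3: u_3=46/75 ∈ [3/5, 3/4) → index 3
j=4: u_4=61/75 ∈ [3/4, 1) → index 4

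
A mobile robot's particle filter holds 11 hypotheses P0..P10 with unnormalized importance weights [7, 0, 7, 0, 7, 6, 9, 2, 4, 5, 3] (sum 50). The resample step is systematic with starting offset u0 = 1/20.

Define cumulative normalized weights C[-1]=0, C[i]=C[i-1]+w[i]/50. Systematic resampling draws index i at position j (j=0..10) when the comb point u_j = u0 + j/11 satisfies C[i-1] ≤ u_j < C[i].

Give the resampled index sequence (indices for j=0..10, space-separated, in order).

0 2 2 4 4 5 6 6 8 9 10

C = [7/50, 7/50, 7/25, 7/25, 21/50, 27/50, 18/25, 19/25, 21/25, 47/50, 1]
j=0: u_0=1/20 ∈ [0, 7/50) → index 0
j=1: u_1=31/220 ∈ [7/50, 7/25) → index 2
j=2: u_2=51/220 ∈ [7/50, 7/25) → index 2
j=3: u_3=71/220 ∈ [7/25, 21/50) → index 4
j=4: u_4=91/220 ∈ [7/25, 21/50) → index 4
j=5: u_5=111/220 ∈ [21/50, 27/50) → index 5
j=6: u_6=131/220 ∈ [27/50, 18/25) → index 6
j=7: u_7=151/220 ∈ [27/50, 18/25) → index 6
j=8: u_8=171/220 ∈ [19/25, 21/25) → index 8
j=9: u_9=191/220 ∈ [21/25, 47/50) → index 9
j=10: u_10=211/220 ∈ [47/50, 1) → index 10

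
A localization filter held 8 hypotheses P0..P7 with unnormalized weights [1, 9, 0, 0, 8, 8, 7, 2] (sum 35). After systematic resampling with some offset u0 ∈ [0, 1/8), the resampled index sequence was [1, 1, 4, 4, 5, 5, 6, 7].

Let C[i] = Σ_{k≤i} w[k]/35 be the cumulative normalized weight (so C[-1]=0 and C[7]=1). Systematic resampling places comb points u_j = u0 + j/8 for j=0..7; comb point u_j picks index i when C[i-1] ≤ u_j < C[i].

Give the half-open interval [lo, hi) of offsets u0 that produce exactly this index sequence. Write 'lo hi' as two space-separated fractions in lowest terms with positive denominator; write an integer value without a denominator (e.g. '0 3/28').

19/280 33/280

C = [1/35, 2/7, 2/7, 2/7, 18/35, 26/35, 33/35, 1]
j=0 picked index 1: u0 ∈ [1/35, 2/7)
j=1 picked index 1: u0 ∈ [-27/280, 9/56)
j=2 picked index 4: u0 ∈ [1/28, 37/140)
j=3 picked index 4: u0 ∈ [-5/56, 39/280)
j=4 picked index 5: u0 ∈ [1/70, 17/70)
j=5 picked index 5: u0 ∈ [-31/280, 33/280)
j=6 picked index 6: u0 ∈ [-1/140, 27/140)
j=7 picked index 7: u0 ∈ [19/280, 1/8)
intersection: [19/280, 33/280)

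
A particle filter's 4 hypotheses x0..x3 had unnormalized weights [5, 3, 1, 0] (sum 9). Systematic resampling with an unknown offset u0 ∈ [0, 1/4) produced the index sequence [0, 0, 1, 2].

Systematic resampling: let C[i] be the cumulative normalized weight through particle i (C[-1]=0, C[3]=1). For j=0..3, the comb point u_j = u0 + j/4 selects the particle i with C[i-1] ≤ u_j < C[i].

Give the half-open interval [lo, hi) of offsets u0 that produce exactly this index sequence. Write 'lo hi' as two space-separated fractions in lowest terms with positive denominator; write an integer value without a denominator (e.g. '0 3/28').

C = [5/9, 8/9, 1, 1]
j=0 picked index 0: u0 ∈ [0, 5/9)
j=1 picked index 0: u0 ∈ [-1/4, 11/36)
j=2 picked index 1: u0 ∈ [1/18, 7/18)
j=3 picked index 2: u0 ∈ [5/36, 1/4)
intersection: [5/36, 1/4)

5/36 1/4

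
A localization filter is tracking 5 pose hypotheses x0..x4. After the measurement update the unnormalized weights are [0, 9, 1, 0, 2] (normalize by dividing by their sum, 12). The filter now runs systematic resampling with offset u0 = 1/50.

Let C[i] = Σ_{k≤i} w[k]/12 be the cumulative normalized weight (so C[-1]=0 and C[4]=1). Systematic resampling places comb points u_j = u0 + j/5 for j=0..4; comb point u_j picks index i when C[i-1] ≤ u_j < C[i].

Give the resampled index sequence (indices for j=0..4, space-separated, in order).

C = [0, 3/4, 5/6, 5/6, 1]
j=0: u_0=1/50 ∈ [0, 3/4) → index 1
j=1: u_1=11/50 ∈ [0, 3/4) → index 1
j=2: u_2=21/50 ∈ [0, 3/4) → index 1
j=3: u_3=31/50 ∈ [0, 3/4) → index 1
j=4: u_4=41/50 ∈ [3/4, 5/6) → index 2

1 1 1 1 2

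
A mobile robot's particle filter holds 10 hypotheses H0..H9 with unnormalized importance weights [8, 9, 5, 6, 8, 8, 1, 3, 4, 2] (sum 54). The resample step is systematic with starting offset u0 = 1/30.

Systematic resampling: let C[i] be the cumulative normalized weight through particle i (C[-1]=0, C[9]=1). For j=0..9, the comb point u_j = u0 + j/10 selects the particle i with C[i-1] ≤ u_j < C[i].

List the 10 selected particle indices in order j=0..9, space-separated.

0 0 1 2 3 4 4 5 7 8

C = [4/27, 17/54, 11/27, 14/27, 2/3, 22/27, 5/6, 8/9, 26/27, 1]
j=0: u_0=1/30 ∈ [0, 4/27) → index 0
j=1: u_1=2/15 ∈ [0, 4/27) → index 0
j=2: u_2=7/30 ∈ [4/27, 17/54) → index 1
j=3: u_3=1/3 ∈ [17/54, 11/27) → index 2
j=4: u_4=13/30 ∈ [11/27, 14/27) → index 3
j=5: u_5=8/15 ∈ [14/27, 2/3) → index 4
j=6: u_6=19/30 ∈ [14/27, 2/3) → index 4
j=7: u_7=11/15 ∈ [2/3, 22/27) → index 5
j=8: u_8=5/6 ∈ [5/6, 8/9) → index 7
j=9: u_9=14/15 ∈ [8/9, 26/27) → index 8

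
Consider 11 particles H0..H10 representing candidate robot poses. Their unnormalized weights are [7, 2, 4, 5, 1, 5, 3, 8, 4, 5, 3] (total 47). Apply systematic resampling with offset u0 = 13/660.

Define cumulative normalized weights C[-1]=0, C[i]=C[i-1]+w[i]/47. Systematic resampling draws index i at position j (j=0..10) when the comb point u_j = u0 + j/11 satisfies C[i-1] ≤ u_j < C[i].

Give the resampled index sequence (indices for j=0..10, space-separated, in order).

0 0 2 3 4 5 6 7 8 9 9

C = [7/47, 9/47, 13/47, 18/47, 19/47, 24/47, 27/47, 35/47, 39/47, 44/47, 1]
j=0: u_0=13/660 ∈ [0, 7/47) → index 0
j=1: u_1=73/660 ∈ [0, 7/47) → index 0
j=2: u_2=133/660 ∈ [9/47, 13/47) → index 2
j=3: u_3=193/660 ∈ [13/47, 18/47) → index 3
j=4: u_4=23/60 ∈ [18/47, 19/47) → index 4
j=5: u_5=313/660 ∈ [19/47, 24/47) → index 5
j=6: u_6=373/660 ∈ [24/47, 27/47) → index 6
j=7: u_7=433/660 ∈ [27/47, 35/47) → index 7
j=8: u_8=493/660 ∈ [35/47, 39/47) → index 8
j=9: u_9=553/660 ∈ [39/47, 44/47) → index 9
j=10: u_10=613/660 ∈ [39/47, 44/47) → index 9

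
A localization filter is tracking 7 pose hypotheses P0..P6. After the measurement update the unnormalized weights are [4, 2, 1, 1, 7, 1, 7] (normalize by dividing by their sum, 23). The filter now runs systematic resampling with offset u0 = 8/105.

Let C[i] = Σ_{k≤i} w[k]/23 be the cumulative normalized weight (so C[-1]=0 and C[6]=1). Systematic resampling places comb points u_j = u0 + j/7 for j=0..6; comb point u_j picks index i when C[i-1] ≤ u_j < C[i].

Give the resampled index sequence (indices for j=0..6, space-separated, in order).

0 1 4 4 4 6 6

C = [4/23, 6/23, 7/23, 8/23, 15/23, 16/23, 1]
j=0: u_0=8/105 ∈ [0, 4/23) → index 0
j=1: u_1=23/105 ∈ [4/23, 6/23) → index 1
j=2: u_2=38/105 ∈ [8/23, 15/23) → index 4
j=3: u_3=53/105 ∈ [8/23, 15/23) → index 4
j=4: u_4=68/105 ∈ [8/23, 15/23) → index 4
j=5: u_5=83/105 ∈ [16/23, 1) → index 6
j=6: u_6=14/15 ∈ [16/23, 1) → index 6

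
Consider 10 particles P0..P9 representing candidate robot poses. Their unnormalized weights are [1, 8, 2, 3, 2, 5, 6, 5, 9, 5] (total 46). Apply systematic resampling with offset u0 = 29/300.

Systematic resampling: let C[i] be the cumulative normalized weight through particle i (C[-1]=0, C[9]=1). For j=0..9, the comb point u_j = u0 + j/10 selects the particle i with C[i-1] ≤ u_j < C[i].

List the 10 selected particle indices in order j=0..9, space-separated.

C = [1/46, 9/46, 11/46, 7/23, 8/23, 21/46, 27/46, 16/23, 41/46, 1]
j=0: u_0=29/300 ∈ [1/46, 9/46) → index 1
j=1: u_1=59/300 ∈ [9/46, 11/46) → index 2
j=2: u_2=89/300 ∈ [11/46, 7/23) → index 3
j=3: u_3=119/300 ∈ [8/23, 21/46) → index 5
j=4: u_4=149/300 ∈ [21/46, 27/46) → index 6
j=5: u_5=179/300 ∈ [27/46, 16/23) → index 7
j=6: u_6=209/300 ∈ [16/23, 41/46) → index 8
j=7: u_7=239/300 ∈ [16/23, 41/46) → index 8
j=8: u_8=269/300 ∈ [41/46, 1) → index 9
j=9: u_9=299/300 ∈ [41/46, 1) → index 9

1 2 3 5 6 7 8 8 9 9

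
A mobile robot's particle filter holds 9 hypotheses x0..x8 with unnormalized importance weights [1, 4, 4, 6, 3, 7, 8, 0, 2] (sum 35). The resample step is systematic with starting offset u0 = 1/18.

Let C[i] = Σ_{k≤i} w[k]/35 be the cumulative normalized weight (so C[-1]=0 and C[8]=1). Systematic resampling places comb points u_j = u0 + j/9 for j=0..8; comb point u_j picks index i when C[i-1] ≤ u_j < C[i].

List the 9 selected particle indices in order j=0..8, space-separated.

1 2 3 3 4 5 6 6 8

C = [1/35, 1/7, 9/35, 3/7, 18/35, 5/7, 33/35, 33/35, 1]
j=0: u_0=1/18 ∈ [1/35, 1/7) → index 1
j=1: u_1=1/6 ∈ [1/7, 9/35) → index 2
j=2: u_2=5/18 ∈ [9/35, 3/7) → index 3
j=3: u_3=7/18 ∈ [9/35, 3/7) → index 3
j=4: u_4=1/2 ∈ [3/7, 18/35) → index 4
j=5: u_5=11/18 ∈ [18/35, 5/7) → index 5
j=6: u_6=13/18 ∈ [5/7, 33/35) → index 6
j=7: u_7=5/6 ∈ [5/7, 33/35) → index 6
j=8: u_8=17/18 ∈ [33/35, 1) → index 8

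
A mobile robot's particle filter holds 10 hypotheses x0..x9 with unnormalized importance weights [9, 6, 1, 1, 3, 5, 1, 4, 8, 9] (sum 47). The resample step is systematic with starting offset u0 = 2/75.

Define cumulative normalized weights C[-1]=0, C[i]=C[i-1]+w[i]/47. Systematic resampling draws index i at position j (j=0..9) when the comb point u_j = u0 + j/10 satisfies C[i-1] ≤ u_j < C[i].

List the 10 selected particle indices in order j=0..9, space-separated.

0 0 1 2 5 5 7 8 9 9

C = [9/47, 15/47, 16/47, 17/47, 20/47, 25/47, 26/47, 30/47, 38/47, 1]
j=0: u_0=2/75 ∈ [0, 9/47) → index 0
j=1: u_1=19/150 ∈ [0, 9/47) → index 0
j=2: u_2=17/75 ∈ [9/47, 15/47) → index 1
j=3: u_3=49/150 ∈ [15/47, 16/47) → index 2
j=4: u_4=32/75 ∈ [20/47, 25/47) → index 5
j=5: u_5=79/150 ∈ [20/47, 25/47) → index 5
j=6: u_6=47/75 ∈ [26/47, 30/47) → index 7
j=7: u_7=109/150 ∈ [30/47, 38/47) → index 8
j=8: u_8=62/75 ∈ [38/47, 1) → index 9
j=9: u_9=139/150 ∈ [38/47, 1) → index 9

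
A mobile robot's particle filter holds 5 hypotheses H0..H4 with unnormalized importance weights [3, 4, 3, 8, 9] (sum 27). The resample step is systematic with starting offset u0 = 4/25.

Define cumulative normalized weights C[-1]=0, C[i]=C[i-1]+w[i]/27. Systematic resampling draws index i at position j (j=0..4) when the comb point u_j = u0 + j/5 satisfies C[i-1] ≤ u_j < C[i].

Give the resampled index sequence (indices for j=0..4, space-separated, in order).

C = [1/9, 7/27, 10/27, 2/3, 1]
j=0: u_0=4/25 ∈ [1/9, 7/27) → index 1
j=1: u_1=9/25 ∈ [7/27, 10/27) → index 2
j=2: u_2=14/25 ∈ [10/27, 2/3) → index 3
j=3: u_3=19/25 ∈ [2/3, 1) → index 4
j=4: u_4=24/25 ∈ [2/3, 1) → index 4

1 2 3 4 4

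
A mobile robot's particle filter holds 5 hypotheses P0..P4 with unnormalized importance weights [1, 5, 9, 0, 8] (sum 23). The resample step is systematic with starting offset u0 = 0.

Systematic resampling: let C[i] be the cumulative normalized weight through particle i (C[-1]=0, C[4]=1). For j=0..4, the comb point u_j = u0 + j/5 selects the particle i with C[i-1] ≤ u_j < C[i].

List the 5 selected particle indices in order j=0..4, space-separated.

0 1 2 2 4

C = [1/23, 6/23, 15/23, 15/23, 1]
j=0: u_0=0 ∈ [0, 1/23) → index 0
j=1: u_1=1/5 ∈ [1/23, 6/23) → index 1
j=2: u_2=2/5 ∈ [6/23, 15/23) → index 2
j=3: u_3=3/5 ∈ [6/23, 15/23) → index 2
j=4: u_4=4/5 ∈ [15/23, 1) → index 4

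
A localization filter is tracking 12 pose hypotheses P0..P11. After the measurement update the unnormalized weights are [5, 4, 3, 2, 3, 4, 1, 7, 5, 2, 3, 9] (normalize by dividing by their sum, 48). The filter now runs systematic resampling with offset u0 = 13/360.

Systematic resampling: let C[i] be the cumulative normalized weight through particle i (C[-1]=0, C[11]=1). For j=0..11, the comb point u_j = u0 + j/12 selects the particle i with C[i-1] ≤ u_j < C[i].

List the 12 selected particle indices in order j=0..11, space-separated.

C = [5/48, 3/16, 1/4, 7/24, 17/48, 7/16, 11/24, 29/48, 17/24, 3/4, 13/16, 1]
j=0: u_0=13/360 ∈ [0, 5/48) → index 0
j=1: u_1=43/360 ∈ [5/48, 3/16) → index 1
j=2: u_2=73/360 ∈ [3/16, 1/4) → index 2
j=3: u_3=103/360 ∈ [1/4, 7/24) → index 3
j=4: u_4=133/360 ∈ [17/48, 7/16) → index 5
j=5: u_5=163/360 ∈ [7/16, 11/24) → index 6
j=6: u_6=193/360 ∈ [11/24, 29/48) → index 7
j=7: u_7=223/360 ∈ [29/48, 17/24) → index 8
j=8: u_8=253/360 ∈ [29/48, 17/24) → index 8
j=9: u_9=283/360 ∈ [3/4, 13/16) → index 10
j=10: u_10=313/360 ∈ [13/16, 1) → index 11
j=11: u_11=343/360 ∈ [13/16, 1) → index 11

0 1 2 3 5 6 7 8 8 10 11 11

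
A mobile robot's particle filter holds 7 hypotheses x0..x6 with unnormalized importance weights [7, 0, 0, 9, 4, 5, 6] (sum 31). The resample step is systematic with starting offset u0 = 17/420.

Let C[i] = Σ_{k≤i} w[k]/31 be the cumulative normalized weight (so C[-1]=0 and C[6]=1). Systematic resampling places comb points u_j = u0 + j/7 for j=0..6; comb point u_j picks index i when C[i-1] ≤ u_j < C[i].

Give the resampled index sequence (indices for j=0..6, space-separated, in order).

C = [7/31, 7/31, 7/31, 16/31, 20/31, 25/31, 1]
j=0: u_0=17/420 ∈ [0, 7/31) → index 0
j=1: u_1=11/60 ∈ [0, 7/31) → index 0
j=2: u_2=137/420 ∈ [7/31, 16/31) → index 3
j=3: u_3=197/420 ∈ [7/31, 16/31) → index 3
j=4: u_4=257/420 ∈ [16/31, 20/31) → index 4
j=5: u_5=317/420 ∈ [20/31, 25/31) → index 5
j=6: u_6=377/420 ∈ [25/31, 1) → index 6

0 0 3 3 4 5 6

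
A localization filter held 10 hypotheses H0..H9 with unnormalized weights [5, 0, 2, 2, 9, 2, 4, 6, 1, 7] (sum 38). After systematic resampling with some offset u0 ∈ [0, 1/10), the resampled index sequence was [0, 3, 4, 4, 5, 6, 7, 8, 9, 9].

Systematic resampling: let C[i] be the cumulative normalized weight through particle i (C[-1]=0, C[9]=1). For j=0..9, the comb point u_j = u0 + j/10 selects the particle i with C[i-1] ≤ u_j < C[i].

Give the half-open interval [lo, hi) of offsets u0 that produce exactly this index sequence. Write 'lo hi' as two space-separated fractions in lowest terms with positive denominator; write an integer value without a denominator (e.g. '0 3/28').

17/190 1/10

C = [5/38, 5/38, 7/38, 9/38, 9/19, 10/19, 12/19, 15/19, 31/38, 1]
j=0 picked index 0: u0 ∈ [0, 5/38)
j=1 picked index 3: u0 ∈ [8/95, 13/95)
j=2 picked index 4: u0 ∈ [7/190, 26/95)
j=3 picked index 4: u0 ∈ [-6/95, 33/190)
j=4 picked index 5: u0 ∈ [7/95, 12/95)
j=5 picked index 6: u0 ∈ [1/38, 5/38)
j=6 picked index 7: u0 ∈ [3/95, 18/95)
j=7 picked index 8: u0 ∈ [17/190, 11/95)
j=8 picked index 9: u0 ∈ [3/190, 1/5)
j=9 picked index 9: u0 ∈ [-8/95, 1/10)
intersection: [17/190, 1/10)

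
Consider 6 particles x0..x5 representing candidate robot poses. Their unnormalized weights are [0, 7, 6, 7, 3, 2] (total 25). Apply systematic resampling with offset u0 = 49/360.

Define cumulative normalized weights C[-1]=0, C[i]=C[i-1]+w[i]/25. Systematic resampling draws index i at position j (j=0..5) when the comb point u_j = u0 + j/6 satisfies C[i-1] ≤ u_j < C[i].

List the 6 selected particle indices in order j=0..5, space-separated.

1 2 2 3 4 5

C = [0, 7/25, 13/25, 4/5, 23/25, 1]
j=0: u_0=49/360 ∈ [0, 7/25) → index 1
j=1: u_1=109/360 ∈ [7/25, 13/25) → index 2
j=2: u_2=169/360 ∈ [7/25, 13/25) → index 2
j=3: u_3=229/360 ∈ [13/25, 4/5) → index 3
j=4: u_4=289/360 ∈ [4/5, 23/25) → index 4
j=5: u_5=349/360 ∈ [23/25, 1) → index 5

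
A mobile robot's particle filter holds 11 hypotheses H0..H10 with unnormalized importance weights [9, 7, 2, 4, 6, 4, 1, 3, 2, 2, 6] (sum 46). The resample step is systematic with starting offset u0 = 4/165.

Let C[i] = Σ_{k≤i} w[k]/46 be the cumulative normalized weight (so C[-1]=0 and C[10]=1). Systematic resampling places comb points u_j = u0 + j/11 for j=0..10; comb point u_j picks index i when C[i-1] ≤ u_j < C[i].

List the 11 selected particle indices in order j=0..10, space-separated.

C = [9/46, 8/23, 9/23, 11/23, 14/23, 16/23, 33/46, 18/23, 19/23, 20/23, 1]
j=0: u_0=4/165 ∈ [0, 9/46) → index 0
j=1: u_1=19/165 ∈ [0, 9/46) → index 0
j=2: u_2=34/165 ∈ [9/46, 8/23) → index 1
j=3: u_3=49/165 ∈ [9/46, 8/23) → index 1
j=4: u_4=64/165 ∈ [8/23, 9/23) → index 2
j=5: u_5=79/165 ∈ [11/23, 14/23) → index 4
j=6: u_6=94/165 ∈ [11/23, 14/23) → index 4
j=7: u_7=109/165 ∈ [14/23, 16/23) → index 5
j=8: u_8=124/165 ∈ [33/46, 18/23) → index 7
j=9: u_9=139/165 ∈ [19/23, 20/23) → index 9
j=10: u_10=14/15 ∈ [20/23, 1) → index 10

0 0 1 1 2 4 4 5 7 9 10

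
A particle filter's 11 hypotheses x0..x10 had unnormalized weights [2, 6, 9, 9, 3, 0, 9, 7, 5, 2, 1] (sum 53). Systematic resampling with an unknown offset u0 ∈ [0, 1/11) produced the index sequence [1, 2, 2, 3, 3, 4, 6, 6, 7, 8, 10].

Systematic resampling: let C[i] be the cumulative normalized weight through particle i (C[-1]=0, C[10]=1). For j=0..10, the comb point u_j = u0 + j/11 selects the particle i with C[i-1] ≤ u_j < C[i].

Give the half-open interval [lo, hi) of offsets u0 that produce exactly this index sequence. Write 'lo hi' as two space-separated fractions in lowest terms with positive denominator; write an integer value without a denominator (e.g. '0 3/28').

C = [2/53, 8/53, 17/53, 26/53, 29/53, 29/53, 38/53, 45/53, 50/53, 52/53, 1]
j=0 picked index 1: u0 ∈ [2/53, 8/53)
j=1 picked index 2: u0 ∈ [35/583, 134/583)
j=2 picked index 2: u0 ∈ [-18/583, 81/583)
j=3 picked index 3: u0 ∈ [28/583, 127/583)
j=4 picked index 3: u0 ∈ [-25/583, 74/583)
j=5 picked index 4: u0 ∈ [21/583, 54/583)
j=6 picked index 6: u0 ∈ [1/583, 100/583)
j=7 picked index 6: u0 ∈ [-52/583, 47/583)
j=8 picked index 7: u0 ∈ [-6/583, 71/583)
j=9 picked index 8: u0 ∈ [18/583, 73/583)
j=10 picked index 10: u0 ∈ [42/583, 1/11)
intersection: [42/583, 47/583)

42/583 47/583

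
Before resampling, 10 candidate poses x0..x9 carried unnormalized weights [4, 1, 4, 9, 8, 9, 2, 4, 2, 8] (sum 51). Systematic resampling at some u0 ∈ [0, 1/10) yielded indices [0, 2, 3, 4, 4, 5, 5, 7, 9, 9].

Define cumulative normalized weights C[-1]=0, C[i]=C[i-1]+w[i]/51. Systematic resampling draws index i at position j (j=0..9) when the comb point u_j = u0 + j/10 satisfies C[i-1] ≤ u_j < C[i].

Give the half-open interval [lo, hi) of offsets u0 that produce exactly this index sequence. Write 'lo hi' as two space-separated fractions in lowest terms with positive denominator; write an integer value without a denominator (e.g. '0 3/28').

C = [4/51, 5/51, 3/17, 6/17, 26/51, 35/51, 37/51, 41/51, 43/51, 1]
j=0 picked index 0: u0 ∈ [0, 4/51)
j=1 picked index 2: u0 ∈ [-1/510, 13/170)
j=2 picked index 3: u0 ∈ [-2/85, 13/85)
j=3 picked index 4: u0 ∈ [9/170, 107/510)
j=4 picked index 4: u0 ∈ [-4/85, 28/255)
j=5 picked index 5: u0 ∈ [1/102, 19/102)
j=6 picked index 5: u0 ∈ [-23/255, 22/255)
j=7 picked index 7: u0 ∈ [13/510, 53/510)
j=8 picked index 9: u0 ∈ [11/255, 1/5)
j=9 picked index 9: u0 ∈ [-29/510, 1/10)
intersection: [9/170, 13/170)

9/170 13/170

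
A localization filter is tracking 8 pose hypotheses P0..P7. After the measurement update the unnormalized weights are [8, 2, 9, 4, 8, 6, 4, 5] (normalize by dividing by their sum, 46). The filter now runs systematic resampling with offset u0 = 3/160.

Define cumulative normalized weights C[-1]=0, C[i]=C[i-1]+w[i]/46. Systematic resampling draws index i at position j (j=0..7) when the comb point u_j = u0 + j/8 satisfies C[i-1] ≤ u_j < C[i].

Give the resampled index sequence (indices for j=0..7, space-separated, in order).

0 0 2 2 4 4 5 7

C = [4/23, 5/23, 19/46, 1/2, 31/46, 37/46, 41/46, 1]
j=0: u_0=3/160 ∈ [0, 4/23) → index 0
j=1: u_1=23/160 ∈ [0, 4/23) → index 0
j=2: u_2=43/160 ∈ [5/23, 19/46) → index 2
j=3: u_3=63/160 ∈ [5/23, 19/46) → index 2
j=4: u_4=83/160 ∈ [1/2, 31/46) → index 4
j=5: u_5=103/160 ∈ [1/2, 31/46) → index 4
j=6: u_6=123/160 ∈ [31/46, 37/46) → index 5
j=7: u_7=143/160 ∈ [41/46, 1) → index 7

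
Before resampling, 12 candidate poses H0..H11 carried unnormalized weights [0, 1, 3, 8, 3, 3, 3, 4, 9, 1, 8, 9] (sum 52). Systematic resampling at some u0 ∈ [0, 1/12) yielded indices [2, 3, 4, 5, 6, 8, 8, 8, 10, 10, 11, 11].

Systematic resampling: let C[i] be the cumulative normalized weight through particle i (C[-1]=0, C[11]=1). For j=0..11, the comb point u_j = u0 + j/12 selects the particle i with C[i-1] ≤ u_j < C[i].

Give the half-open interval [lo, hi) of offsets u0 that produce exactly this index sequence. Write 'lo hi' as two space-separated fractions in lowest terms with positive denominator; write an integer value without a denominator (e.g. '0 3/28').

C = [0, 1/52, 1/13, 3/13, 15/52, 9/26, 21/52, 25/52, 17/26, 35/52, 43/52, 1]
j=0 picked index 2: u0 ∈ [1/52, 1/13)
j=1 picked index 3: u0 ∈ [-1/156, 23/156)
j=2 picked index 4: u0 ∈ [5/78, 19/156)
j=3 picked index 5: u0 ∈ [1/26, 5/52)
j=4 picked index 6: u0 ∈ [1/78, 11/156)
j=5 picked index 8: u0 ∈ [5/78, 37/156)
j=6 picked index 8: u0 ∈ [-1/52, 2/13)
j=7 picked index 8: u0 ∈ [-4/39, 11/156)
j=8 picked index 10: u0 ∈ [1/156, 25/156)
j=9 picked index 10: u0 ∈ [-1/13, 1/13)
j=10 picked index 11: u0 ∈ [-1/156, 1/6)
j=11 picked index 11: u0 ∈ [-7/78, 1/12)
intersection: [5/78, 11/156)

5/78 11/156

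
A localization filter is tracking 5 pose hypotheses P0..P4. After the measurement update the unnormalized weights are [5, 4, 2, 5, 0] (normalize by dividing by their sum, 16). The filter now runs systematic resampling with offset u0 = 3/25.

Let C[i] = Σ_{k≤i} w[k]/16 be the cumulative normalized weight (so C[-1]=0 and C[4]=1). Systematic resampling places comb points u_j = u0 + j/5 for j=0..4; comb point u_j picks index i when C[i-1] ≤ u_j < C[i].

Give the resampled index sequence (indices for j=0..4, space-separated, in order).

0 1 1 3 3

C = [5/16, 9/16, 11/16, 1, 1]
j=0: u_0=3/25 ∈ [0, 5/16) → index 0
j=1: u_1=8/25 ∈ [5/16, 9/16) → index 1
j=2: u_2=13/25 ∈ [5/16, 9/16) → index 1
j=3: u_3=18/25 ∈ [11/16, 1) → index 3
j=4: u_4=23/25 ∈ [11/16, 1) → index 3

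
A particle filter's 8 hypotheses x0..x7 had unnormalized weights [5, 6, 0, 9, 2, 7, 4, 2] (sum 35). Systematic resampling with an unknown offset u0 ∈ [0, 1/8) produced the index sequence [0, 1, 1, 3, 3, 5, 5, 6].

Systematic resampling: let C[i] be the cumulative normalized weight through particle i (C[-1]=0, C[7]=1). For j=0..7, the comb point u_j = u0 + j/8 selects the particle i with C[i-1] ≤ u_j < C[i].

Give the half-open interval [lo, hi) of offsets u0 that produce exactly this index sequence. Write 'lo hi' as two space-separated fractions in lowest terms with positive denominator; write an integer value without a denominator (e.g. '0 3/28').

C = [1/7, 11/35, 11/35, 4/7, 22/35, 29/35, 33/35, 1]
j=0 picked index 0: u0 ∈ [0, 1/7)
j=1 picked index 1: u0 ∈ [1/56, 53/280)
j=2 picked index 1: u0 ∈ [-3/28, 9/140)
j=3 picked index 3: u0 ∈ [-17/280, 11/56)
j=4 picked index 3: u0 ∈ [-13/70, 1/14)
j=5 picked index 5: u0 ∈ [1/280, 57/280)
j=6 picked index 5: u0 ∈ [-17/140, 11/140)
j=7 picked index 6: u0 ∈ [-13/280, 19/280)
intersection: [1/56, 9/140)

1/56 9/140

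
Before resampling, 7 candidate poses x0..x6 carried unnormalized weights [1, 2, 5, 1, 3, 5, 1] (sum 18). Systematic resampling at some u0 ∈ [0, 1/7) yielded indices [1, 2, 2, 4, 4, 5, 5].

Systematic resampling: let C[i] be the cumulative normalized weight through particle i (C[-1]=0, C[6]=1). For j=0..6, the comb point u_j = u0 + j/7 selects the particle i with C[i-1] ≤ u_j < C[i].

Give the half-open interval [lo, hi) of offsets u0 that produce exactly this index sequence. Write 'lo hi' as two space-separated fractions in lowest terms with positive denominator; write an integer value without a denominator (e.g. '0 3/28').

C = [1/18, 1/6, 4/9, 1/2, 2/3, 17/18, 1]
j=0 picked index 1: u0 ∈ [1/18, 1/6)
j=1 picked index 2: u0 ∈ [1/42, 19/63)
j=2 picked index 2: u0 ∈ [-5/42, 10/63)
j=3 picked index 4: u0 ∈ [1/14, 5/21)
j=4 picked index 4: u0 ∈ [-1/14, 2/21)
j=5 picked index 5: u0 ∈ [-1/21, 29/126)
j=6 picked index 5: u0 ∈ [-4/21, 11/126)
intersection: [1/14, 11/126)

1/14 11/126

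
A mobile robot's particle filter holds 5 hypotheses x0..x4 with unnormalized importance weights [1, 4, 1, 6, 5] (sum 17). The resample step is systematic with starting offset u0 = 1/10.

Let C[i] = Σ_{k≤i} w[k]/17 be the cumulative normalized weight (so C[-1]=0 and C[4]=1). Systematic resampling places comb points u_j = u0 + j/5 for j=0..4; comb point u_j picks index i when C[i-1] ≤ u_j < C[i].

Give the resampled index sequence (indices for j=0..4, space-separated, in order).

C = [1/17, 5/17, 6/17, 12/17, 1]
j=0: u_0=1/10 ∈ [1/17, 5/17) → index 1
j=1: u_1=3/10 ∈ [5/17, 6/17) → index 2
j=2: u_2=1/2 ∈ [6/17, 12/17) → index 3
j=3: u_3=7/10 ∈ [6/17, 12/17) → index 3
j=4: u_4=9/10 ∈ [12/17, 1) → index 4

1 2 3 3 4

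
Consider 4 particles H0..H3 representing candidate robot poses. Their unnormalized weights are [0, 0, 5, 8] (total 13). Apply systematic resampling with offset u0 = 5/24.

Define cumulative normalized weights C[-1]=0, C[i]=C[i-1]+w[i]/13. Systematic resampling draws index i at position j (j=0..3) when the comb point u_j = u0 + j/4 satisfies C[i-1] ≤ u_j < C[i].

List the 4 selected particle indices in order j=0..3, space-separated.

2 3 3 3

C = [0, 0, 5/13, 1]
j=0: u_0=5/24 ∈ [0, 5/13) → index 2
j=1: u_1=11/24 ∈ [5/13, 1) → index 3
j=2: u_2=17/24 ∈ [5/13, 1) → index 3
j=3: u_3=23/24 ∈ [5/13, 1) → index 3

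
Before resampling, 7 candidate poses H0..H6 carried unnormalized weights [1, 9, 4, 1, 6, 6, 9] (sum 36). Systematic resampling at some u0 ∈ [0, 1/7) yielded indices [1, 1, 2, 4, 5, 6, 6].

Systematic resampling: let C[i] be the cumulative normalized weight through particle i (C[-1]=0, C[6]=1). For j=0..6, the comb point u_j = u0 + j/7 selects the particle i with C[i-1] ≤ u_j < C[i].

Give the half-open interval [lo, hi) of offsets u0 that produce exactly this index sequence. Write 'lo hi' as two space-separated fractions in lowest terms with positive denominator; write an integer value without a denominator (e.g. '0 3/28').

1/28 13/126

C = [1/36, 5/18, 7/18, 5/12, 7/12, 3/4, 1]
j=0 picked index 1: u0 ∈ [1/36, 5/18)
j=1 picked index 1: u0 ∈ [-29/252, 17/126)
j=2 picked index 2: u0 ∈ [-1/126, 13/126)
j=3 picked index 4: u0 ∈ [-1/84, 13/84)
j=4 picked index 5: u0 ∈ [1/84, 5/28)
j=5 picked index 6: u0 ∈ [1/28, 2/7)
j=6 picked index 6: u0 ∈ [-3/28, 1/7)
intersection: [1/28, 13/126)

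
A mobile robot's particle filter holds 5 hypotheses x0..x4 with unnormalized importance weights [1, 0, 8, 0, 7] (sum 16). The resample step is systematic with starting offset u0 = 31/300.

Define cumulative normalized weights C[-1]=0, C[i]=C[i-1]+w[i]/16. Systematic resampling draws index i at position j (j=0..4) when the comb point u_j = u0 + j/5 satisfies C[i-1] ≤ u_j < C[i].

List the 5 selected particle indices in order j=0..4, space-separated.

2 2 2 4 4

C = [1/16, 1/16, 9/16, 9/16, 1]
j=0: u_0=31/300 ∈ [1/16, 9/16) → index 2
j=1: u_1=91/300 ∈ [1/16, 9/16) → index 2
j=2: u_2=151/300 ∈ [1/16, 9/16) → index 2
j=3: u_3=211/300 ∈ [9/16, 1) → index 4
j=4: u_4=271/300 ∈ [9/16, 1) → index 4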